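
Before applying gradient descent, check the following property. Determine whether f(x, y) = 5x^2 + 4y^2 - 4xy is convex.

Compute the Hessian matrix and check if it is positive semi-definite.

f(x,y) = 5x^2 + 4y^2 - 4xy
Hessian H = [[10, -4], [-4, 8]]
trace(H) = 18, det(H) = 64
Eigenvalues: (18 +/- sqrt(68)) / 2 = 13.12, 4.877
Since both eigenvalues > 0, f is convex.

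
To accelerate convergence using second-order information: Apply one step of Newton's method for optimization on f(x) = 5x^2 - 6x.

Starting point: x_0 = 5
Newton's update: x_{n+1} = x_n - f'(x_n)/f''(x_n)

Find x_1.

f(x) = 5x^2 - 6x
f'(x) = 10x + (-6), f''(x) = 10
Newton step: x_1 = x_0 - f'(x_0)/f''(x_0)
f'(5) = 44
x_1 = 5 - 44/10 = 3/5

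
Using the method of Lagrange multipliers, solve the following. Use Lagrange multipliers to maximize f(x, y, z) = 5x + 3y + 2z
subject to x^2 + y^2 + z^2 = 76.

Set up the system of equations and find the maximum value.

Lagrange conditions: 5 = 2*lambda*x, 3 = 2*lambda*y, 2 = 2*lambda*z
So x:5 = y:3 = z:2, i.e. x = 5t, y = 3t, z = 2t
Constraint: t^2*(5^2 + 3^2 + 2^2) = 76
  t^2 * 38 = 76  =>  t = sqrt(2)
Maximum = 5*5t + 3*3t + 2*2t = 38*sqrt(2) = sqrt(2888)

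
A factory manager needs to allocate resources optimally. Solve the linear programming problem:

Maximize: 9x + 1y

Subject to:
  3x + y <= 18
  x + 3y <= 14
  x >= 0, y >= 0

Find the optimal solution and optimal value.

Feasible vertices: (0, 0), (0, 14/3), (5, 3), (6, 0)
Objective 9x + 1y at each:
  (0, 0): 0
  (0, 14/3): 14/3
  (5, 3): 48
  (6, 0): 54
Maximum is 54 at (6, 0).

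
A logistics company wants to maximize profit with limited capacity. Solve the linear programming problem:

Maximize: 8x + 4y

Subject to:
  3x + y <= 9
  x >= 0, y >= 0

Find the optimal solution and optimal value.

The feasible region has vertices at [(0, 0), (3, 0), (0, 9)].
Checking objective 8x + 4y at each vertex:
  (0, 0): 8*0 + 4*0 = 0
  (3, 0): 8*3 + 4*0 = 24
  (0, 9): 8*0 + 4*9 = 36
Maximum is 36 at (0, 9).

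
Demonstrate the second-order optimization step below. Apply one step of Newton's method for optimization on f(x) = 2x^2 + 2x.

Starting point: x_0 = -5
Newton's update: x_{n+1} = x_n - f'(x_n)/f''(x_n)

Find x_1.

f(x) = 2x^2 + 2x
f'(x) = 4x + (2), f''(x) = 4
Newton step: x_1 = x_0 - f'(x_0)/f''(x_0)
f'(-5) = -18
x_1 = -5 - -18/4 = -1/2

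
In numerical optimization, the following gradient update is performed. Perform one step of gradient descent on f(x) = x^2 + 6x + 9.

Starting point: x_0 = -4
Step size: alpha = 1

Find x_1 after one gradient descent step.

f(x) = x^2 + 6x + 9
f'(x) = 2x + 6
f'(-4) = 2*-4 + (6) = -2
x_1 = x_0 - alpha * f'(x_0) = -4 - 1 * -2 = -2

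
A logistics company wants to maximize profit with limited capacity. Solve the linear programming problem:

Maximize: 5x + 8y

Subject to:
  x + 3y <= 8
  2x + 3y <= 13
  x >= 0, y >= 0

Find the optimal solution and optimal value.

Feasible vertices: (0, 0), (0, 8/3), (5, 1), (13/2, 0)
Objective 5x + 8y at each:
  (0, 0): 0
  (0, 8/3): 64/3
  (5, 1): 33
  (13/2, 0): 65/2
Maximum is 33 at (5, 1).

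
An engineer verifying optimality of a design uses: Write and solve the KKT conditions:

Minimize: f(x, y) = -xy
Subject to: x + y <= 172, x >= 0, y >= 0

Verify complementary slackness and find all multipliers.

Problem: min -xy s.t. x + y <= 172 (multiplier lambda), x >= 0 (mu_x), y >= 0 (mu_y)
KKT stationarity: -y + lambda - mu_x = 0, -x + lambda - mu_y = 0, with lambda, mu_x, mu_y >= 0
Complementary slackness: lambda*(x + y - 172) = 0, mu_x*x = 0, mu_y*y = 0
If lambda = 0: y = -mu_x <= 0 and x = -mu_y <= 0 force x = y = 0 with f = 0; but x = y = 86 is feasible with f = -7396 < 0, so this is not the minimum. Hence lambda > 0 and x + y = 172.
Try x > 0, y > 0 (so mu_x = mu_y = 0): y = lambda, x = lambda => x = y = lambda
x + y = 172 => 2*lambda = 172 => lambda = 86
x* = y* = 86 > 0, consistent with mu_x = mu_y = 0.
(Any feasible point with x = 0 or y = 0 has f = 0 > -7396, so the minimum is not on those boundaries.)
min(-xy) = -7396 (i.e. max xy = 7396)
Multipliers: lambda = 86, mu_x = 0, mu_y = 0
Complementary slackness: lambda*(x + y - 172) = 86*(86 + 86 - 172) = 0, mu_x*x = 0*86 = 0, mu_y*y = 0*86 = 0. Satisfied.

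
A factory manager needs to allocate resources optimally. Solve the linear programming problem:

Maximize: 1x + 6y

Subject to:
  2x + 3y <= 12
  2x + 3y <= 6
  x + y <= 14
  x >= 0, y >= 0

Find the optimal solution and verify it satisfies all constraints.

Feasible vertices: (0, 0), (0, 2), (3, 0)
Objective 1x + 6y at each vertex:
  (0, 0): 0
  (0, 2): 12
  (3, 0): 3
Maximum is 12 at (0, 2).
Verify constraints at (x, y) = (0, 2):
  2*0 + 3*2 = 6 <= 12
  2*0 + 3*2 = 6 <= 6 (active)
  1*0 + 1*2 = 2 <= 14
  x = 0 >= 0, y = 2 >= 0. All constraints satisfied.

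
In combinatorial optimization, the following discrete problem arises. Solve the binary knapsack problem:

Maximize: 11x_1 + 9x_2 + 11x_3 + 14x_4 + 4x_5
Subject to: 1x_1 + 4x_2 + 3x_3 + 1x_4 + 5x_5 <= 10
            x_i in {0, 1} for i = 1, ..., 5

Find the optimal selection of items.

Items: item 1 (v=11, w=1), item 2 (v=9, w=4), item 3 (v=11, w=3), item 4 (v=14, w=1), item 5 (v=4, w=5)
Capacity: 10
Checking all 32 subsets (w = total weight, v = total value):
  {}: w = 0, v = 0
  {1}: w = 1, v = 11
  {2}: w = 4, v = 9
  {3}: w = 3, v = 11
  {4}: w = 1, v = 14
  {5}: w = 5, v = 4
  {1, 2}: w = 5, v = 20
  {1, 3}: w = 4, v = 22
  {1, 4}: w = 2, v = 25
  {1, 5}: w = 6, v = 15
  {2, 3}: w = 7, v = 20
  {2, 4}: w = 5, v = 23
  {2, 5}: w = 9, v = 13
  {3, 4}: w = 4, v = 25
  {3, 5}: w = 8, v = 15
  {4, 5}: w = 6, v = 18
  {1, 2, 3}: w = 8, v = 31
  {1, 2, 4}: w = 6, v = 34
  {1, 2, 5}: w = 10, v = 24
  {1, 3, 4}: w = 5, v = 36
  {1, 3, 5}: w = 9, v = 26
  {1, 4, 5}: w = 7, v = 29
  {2, 3, 4}: w = 8, v = 34
  {2, 3, 5}: w = 12 > 10, infeasible
  {2, 4, 5}: w = 10, v = 27
  {3, 4, 5}: w = 9, v = 29
  {1, 2, 3, 4}: w = 9, v = 45
  {1, 2, 3, 5}: w = 13 > 10, infeasible
  {1, 2, 4, 5}: w = 11 > 10, infeasible
  {1, 3, 4, 5}: w = 10, v = 40
  {2, 3, 4, 5}: w = 13 > 10, infeasible
  {1, 2, 3, 4, 5}: w = 14 > 10, infeasible
Best feasible subset: items [1, 2, 3, 4]
Total weight: 9 <= 10, total value: 45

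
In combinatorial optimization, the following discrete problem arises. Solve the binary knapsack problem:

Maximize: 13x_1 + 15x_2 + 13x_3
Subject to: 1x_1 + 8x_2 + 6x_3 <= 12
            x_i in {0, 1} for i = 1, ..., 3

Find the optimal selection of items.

Items: item 1 (v=13, w=1), item 2 (v=15, w=8), item 3 (v=13, w=6)
Capacity: 12
Checking all 8 subsets (w = total weight, v = total value):
  {}: w = 0, v = 0
  {1}: w = 1, v = 13
  {2}: w = 8, v = 15
  {3}: w = 6, v = 13
  {1, 2}: w = 9, v = 28
  {1, 3}: w = 7, v = 26
  {2, 3}: w = 14 > 12, infeasible
  {1, 2, 3}: w = 15 > 12, infeasible
Best feasible subset: items [1, 2]
Total weight: 9 <= 12, total value: 28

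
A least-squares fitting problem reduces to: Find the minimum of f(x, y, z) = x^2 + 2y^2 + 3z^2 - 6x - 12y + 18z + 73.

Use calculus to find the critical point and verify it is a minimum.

f(x,y,z) = x^2 + 2y^2 + 3z^2 - 6x - 12y + 18z + 73
df/dx = 2x + (-6) = 0 => x = 3
df/dy = 4y + (-12) = 0 => y = 3
df/dz = 6z + (18) = 0 => z = -3
f(3,3,-3) = 1*(3)^2 + 2*(3)^2 + 3*(-3)^2 + -6*(3) + -12*(3) + 18*(-3) + 73 = 19
Hessian is diagonal with entries 2, 4, 6 > 0, confirmed minimum.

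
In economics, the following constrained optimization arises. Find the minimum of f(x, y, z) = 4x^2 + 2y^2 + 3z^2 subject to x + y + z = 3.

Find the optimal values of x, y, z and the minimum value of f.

Using Lagrange multipliers on f = 4x^2 + 2y^2 + 3z^2 with constraint x + y + z = 3:
Conditions: 2*4*x = lambda, 2*2*y = lambda, 2*3*z = lambda
So x = lambda/8, y = lambda/4, z = lambda/6
Substituting into constraint: lambda * (13/24) = 3
lambda = 72/13
x = 9/13, y = 18/13, z = 12/13
Minimum value = 108/13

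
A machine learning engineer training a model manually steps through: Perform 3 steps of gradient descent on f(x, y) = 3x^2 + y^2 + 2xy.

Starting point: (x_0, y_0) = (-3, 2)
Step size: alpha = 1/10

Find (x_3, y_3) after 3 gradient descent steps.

f(x,y) = 3x^2 + y^2 + 2xy
grad_x = 6x + 2y, grad_y = 2y + 2x
Step 1: grad = (-14, -2), (-8/5, 11/5)
Step 2: grad = (-26/5, 6/5), (-27/25, 52/25)
Step 3: grad = (-58/25, 2), (-106/125, 47/25)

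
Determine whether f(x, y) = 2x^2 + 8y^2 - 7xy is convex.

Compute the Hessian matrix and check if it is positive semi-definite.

f(x,y) = 2x^2 + 8y^2 - 7xy
Hessian H = [[4, -7], [-7, 16]]
trace(H) = 20, det(H) = 15
Eigenvalues: (20 +/- sqrt(340)) / 2 = 19.22, 0.7805
Since both eigenvalues > 0, f is convex.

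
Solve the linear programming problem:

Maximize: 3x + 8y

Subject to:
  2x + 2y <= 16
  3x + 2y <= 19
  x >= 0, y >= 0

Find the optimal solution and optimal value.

Feasible vertices: (0, 0), (0, 8), (3, 5), (19/3, 0)
Objective 3x + 8y at each:
  (0, 0): 0
  (0, 8): 64
  (3, 5): 49
  (19/3, 0): 19
Maximum is 64 at (0, 8).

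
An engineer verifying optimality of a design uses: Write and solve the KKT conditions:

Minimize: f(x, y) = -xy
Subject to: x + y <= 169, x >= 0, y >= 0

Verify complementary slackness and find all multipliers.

Problem: min -xy s.t. x + y <= 169 (multiplier lambda), x >= 0 (mu_x), y >= 0 (mu_y)
KKT stationarity: -y + lambda - mu_x = 0, -x + lambda - mu_y = 0, with lambda, mu_x, mu_y >= 0
Complementary slackness: lambda*(x + y - 169) = 0, mu_x*x = 0, mu_y*y = 0
If lambda = 0: y = -mu_x <= 0 and x = -mu_y <= 0 force x = y = 0 with f = 0; but x = y = 169/2 is feasible with f = -28561/4 < 0, so this is not the minimum. Hence lambda > 0 and x + y = 169.
Try x > 0, y > 0 (so mu_x = mu_y = 0): y = lambda, x = lambda => x = y = lambda
x + y = 169 => 2*lambda = 169 => lambda = 169/2
x* = y* = 169/2 > 0, consistent with mu_x = mu_y = 0.
(Any feasible point with x = 0 or y = 0 has f = 0 > -28561/4, so the minimum is not on those boundaries.)
min(-xy) = -28561/4 (i.e. max xy = 28561/4)
Multipliers: lambda = 169/2, mu_x = 0, mu_y = 0
Complementary slackness: lambda*(x + y - 169) = 169/2*(169/2 + 169/2 - 169) = 0, mu_x*x = 0*169/2 = 0, mu_y*y = 0*169/2 = 0. Satisfied.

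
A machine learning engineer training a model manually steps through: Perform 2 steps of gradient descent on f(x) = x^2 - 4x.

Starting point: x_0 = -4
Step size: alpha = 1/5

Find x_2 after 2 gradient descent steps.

f(x) = x^2 - 4x, f'(x) = 2x + (-4)
Step 1: f'(-4) = -12, x_1 = -4 - 1/5 * -12 = -8/5
Step 2: f'(-8/5) = -36/5, x_2 = -8/5 - 1/5 * -36/5 = -4/25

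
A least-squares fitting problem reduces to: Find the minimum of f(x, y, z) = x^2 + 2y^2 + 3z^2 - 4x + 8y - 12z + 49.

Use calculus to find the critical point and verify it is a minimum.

f(x,y,z) = x^2 + 2y^2 + 3z^2 - 4x + 8y - 12z + 49
df/dx = 2x + (-4) = 0 => x = 2
df/dy = 4y + (8) = 0 => y = -2
df/dz = 6z + (-12) = 0 => z = 2
f(2,-2,2) = 1*(2)^2 + 2*(-2)^2 + 3*(2)^2 + -4*(2) + 8*(-2) + -12*(2) + 49 = 25
Hessian is diagonal with entries 2, 4, 6 > 0, confirmed minimum.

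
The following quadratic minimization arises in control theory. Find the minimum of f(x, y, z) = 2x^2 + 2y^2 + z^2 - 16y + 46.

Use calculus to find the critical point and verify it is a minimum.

f(x,y,z) = 2x^2 + 2y^2 + z^2 - 16y + 46
df/dx = 4x + (0) = 0 => x = 0
df/dy = 4y + (-16) = 0 => y = 4
df/dz = 2z + (0) = 0 => z = 0
f(0,4,0) = 2*(0)^2 + 2*(4)^2 + 1*(0)^2 + -16*(4) + 46 = 14
Hessian is diagonal with entries 4, 4, 2 > 0, confirmed minimum.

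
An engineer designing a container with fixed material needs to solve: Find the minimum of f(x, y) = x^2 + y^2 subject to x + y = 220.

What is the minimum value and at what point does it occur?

Substitute y = 220 - x into f(x,y) = x^2 + y^2:
g(x) = x^2 + (220 - x)^2 = 2x^2 - 440x + 48400
g'(x) = 4x - 440 = 0  =>  x = 110
y = 220 - 110 = 110
Minimum value = 110^2 + 110^2 = 24200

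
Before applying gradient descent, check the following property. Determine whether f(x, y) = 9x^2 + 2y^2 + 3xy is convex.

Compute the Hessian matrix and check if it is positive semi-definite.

f(x,y) = 9x^2 + 2y^2 + 3xy
Hessian H = [[18, 3], [3, 4]]
trace(H) = 22, det(H) = 63
Eigenvalues: (22 +/- sqrt(232)) / 2 = 18.62, 3.384
Since both eigenvalues > 0, f is convex.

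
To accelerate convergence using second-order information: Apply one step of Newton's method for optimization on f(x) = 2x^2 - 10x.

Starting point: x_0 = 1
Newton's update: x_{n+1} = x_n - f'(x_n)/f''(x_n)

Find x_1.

f(x) = 2x^2 - 10x
f'(x) = 4x + (-10), f''(x) = 4
Newton step: x_1 = x_0 - f'(x_0)/f''(x_0)
f'(1) = -6
x_1 = 1 - -6/4 = 5/2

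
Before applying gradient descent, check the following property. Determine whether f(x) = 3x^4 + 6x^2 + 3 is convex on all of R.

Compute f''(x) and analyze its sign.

f(x) = 3x^4 + 6x^2 + 3
f'(x) = 12x^3 + 12x
f''(x) = 36x^2 + 12
f''(x) = 36x^2 + 12 >= 12 > 0 for all x
Therefore, f is convex on R.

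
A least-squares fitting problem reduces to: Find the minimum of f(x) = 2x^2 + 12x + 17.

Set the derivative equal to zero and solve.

f(x) = 2x^2 + 12x + 17
f'(x) = 4x + (12) = 0
x = -12/4 = -3
f(-3) = -1
Since f''(x) = 4 > 0, this is a minimum.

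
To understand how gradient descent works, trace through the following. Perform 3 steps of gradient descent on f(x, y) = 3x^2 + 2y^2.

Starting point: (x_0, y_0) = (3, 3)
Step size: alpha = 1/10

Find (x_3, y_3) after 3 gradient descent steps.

f(x,y) = 3x^2 + 2y^2
grad_x = 6x + 0y, grad_y = 4y + 0x
Step 1: grad = (18, 12), (6/5, 9/5)
Step 2: grad = (36/5, 36/5), (12/25, 27/25)
Step 3: grad = (72/25, 108/25), (24/125, 81/125)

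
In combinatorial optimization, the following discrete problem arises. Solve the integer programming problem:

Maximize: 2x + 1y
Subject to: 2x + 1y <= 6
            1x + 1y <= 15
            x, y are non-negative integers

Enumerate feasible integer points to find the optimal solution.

Constraint 1: 2x + 1y <= 6
Constraint 2: 1x + 1y <= 15
Feasible x range (need y >= 0): 0 <= x <= min(6/2, 15/1) => x in {0, ..., 3}.
Enumerate feasible integer points row by row (the coefficient of y is 1 > 0, so for each x the largest feasible y gives the best value):
  x = 0: y <= min((6 - 2*0)/1, (15 - 1*0)/1) => y in {0, ..., 6}; best 2*0 + 1*6 = 6
  x = 1: y <= min((6 - 2*1)/1, (15 - 1*1)/1) => y in {0, ..., 4}; best 2*1 + 1*4 = 6
  x = 2: y <= min((6 - 2*2)/1, (15 - 1*2)/1) => y in {0, ..., 2}; best 2*2 + 1*2 = 6
  x = 3: y <= min((6 - 2*3)/1, (15 - 1*3)/1) => y in {0}; best 2*3 + 1*0 = 6
The maximum 2x + 1y = 6 is achieved at x = 0, y = 6.
(The same value 6 is also attained at (1, 4), (2, 2), (3, 0).)
Check: 2*0 + 1*6 = 6 <= 6 and 1*0 + 1*6 = 6 <= 15.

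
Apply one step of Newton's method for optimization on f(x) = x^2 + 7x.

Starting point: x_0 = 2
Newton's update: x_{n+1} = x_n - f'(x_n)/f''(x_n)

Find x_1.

f(x) = x^2 + 7x
f'(x) = 2x + (7), f''(x) = 2
Newton step: x_1 = x_0 - f'(x_0)/f''(x_0)
f'(2) = 11
x_1 = 2 - 11/2 = -7/2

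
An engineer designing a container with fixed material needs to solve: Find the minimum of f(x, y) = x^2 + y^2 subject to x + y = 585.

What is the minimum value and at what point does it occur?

Substitute y = 585 - x into f(x,y) = x^2 + y^2:
g(x) = x^2 + (585 - x)^2 = 2x^2 - 1170x + 342225
g'(x) = 4x - 1170 = 0  =>  x = 585/2
y = 585 - 585/2 = 585/2
Minimum value = (585/2)^2 + (585/2)^2 = 342225/2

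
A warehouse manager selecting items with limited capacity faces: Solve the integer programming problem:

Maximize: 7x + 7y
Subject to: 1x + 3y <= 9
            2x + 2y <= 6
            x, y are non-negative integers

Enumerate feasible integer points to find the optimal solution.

Constraint 1: 1x + 3y <= 9
Constraint 2: 2x + 2y <= 6
Feasible x range (need y >= 0): 0 <= x <= min(9/1, 6/2) => x in {0, ..., 3}.
Enumerate feasible integer points row by row (the coefficient of y is 7 > 0, so for each x the largest feasible y gives the best value):
  x = 0: y <= min((9 - 1*0)/3, (6 - 2*0)/2) => y in {0, ..., 3}; best 7*0 + 7*3 = 21
  x = 1: y <= min((9 - 1*1)/3, (6 - 2*1)/2) => y in {0, ..., 2}; best 7*1 + 7*2 = 21
  x = 2: y <= min((9 - 1*2)/3, (6 - 2*2)/2) => y in {0, ..., 1}; best 7*2 + 7*1 = 21
  x = 3: y <= min((9 - 1*3)/3, (6 - 2*3)/2) => y in {0}; best 7*3 + 7*0 = 21
The maximum 7x + 7y = 21 is achieved at x = 0, y = 3.
(The same value 21 is also attained at (1, 2), (2, 1), (3, 0).)
Check: 1*0 + 3*3 = 9 <= 9 and 2*0 + 2*3 = 6 <= 6.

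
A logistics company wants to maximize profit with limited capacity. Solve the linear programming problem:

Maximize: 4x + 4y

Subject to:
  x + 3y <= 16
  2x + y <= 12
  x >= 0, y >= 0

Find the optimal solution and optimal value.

Feasible vertices: (0, 0), (0, 16/3), (4, 4), (6, 0)
Objective 4x + 4y at each:
  (0, 0): 0
  (0, 16/3): 64/3
  (4, 4): 32
  (6, 0): 24
Maximum is 32 at (4, 4).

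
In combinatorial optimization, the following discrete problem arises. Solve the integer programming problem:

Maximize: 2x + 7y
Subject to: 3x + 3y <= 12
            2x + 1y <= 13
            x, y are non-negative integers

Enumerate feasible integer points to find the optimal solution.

Constraint 1: 3x + 3y <= 12
Constraint 2: 2x + 1y <= 13
Feasible x range (need y >= 0): 0 <= x <= min(12/3, 13/2) => x in {0, ..., 4}.
Enumerate feasible integer points row by row (the coefficient of y is 7 > 0, so for each x the largest feasible y gives the best value):
  x = 0: y <= min((12 - 3*0)/3, (13 - 2*0)/1) => y in {0, ..., 4}; best 2*0 + 7*4 = 28
  x = 1: y <= min((12 - 3*1)/3, (13 - 2*1)/1) => y in {0, ..., 3}; best 2*1 + 7*3 = 23
  x = 2: y <= min((12 - 3*2)/3, (13 - 2*2)/1) => y in {0, ..., 2}; best 2*2 + 7*2 = 18
  x = 3: y <= min((12 - 3*3)/3, (13 - 2*3)/1) => y in {0, ..., 1}; best 2*3 + 7*1 = 13
  x = 4: y <= min((12 - 3*4)/3, (13 - 2*4)/1) => y in {0}; best 2*4 + 7*0 = 8
The maximum 2x + 7y = 28 is achieved at x = 0, y = 4.
Check: 3*0 + 3*4 = 12 <= 12 and 2*0 + 1*4 = 4 <= 13.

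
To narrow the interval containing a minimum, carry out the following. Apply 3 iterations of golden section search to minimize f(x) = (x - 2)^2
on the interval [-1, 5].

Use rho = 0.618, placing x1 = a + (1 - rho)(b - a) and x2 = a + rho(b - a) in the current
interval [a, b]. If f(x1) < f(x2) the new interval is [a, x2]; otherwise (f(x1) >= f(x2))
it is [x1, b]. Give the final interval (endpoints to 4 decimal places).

Golden section search for min of f(x) = (x - 2)^2 on [-1, 5].
Each step: x1 = a + (1 - rho)(b - a), x2 = a + rho(b - a); if f(x1) < f(x2) keep [a, x2], otherwise keep [x1, b].
Step 1: [-1.0000, 5.0000], x1=1.2920 (f=0.5013), x2=2.7080 (f=0.5013); f(x1) = f(x2) (tie, not '<') => keep [1.2920, 5.0000]
Step 2: [1.2920, 5.0000], x1=2.7085 (f=0.5019), x2=3.5835 (f=2.5076); f(x1) < f(x2) => keep [1.2920, 3.5835]
Step 3: [1.2920, 3.5835], x1=2.1674 (f=0.0280), x2=2.7082 (f=0.5015); f(x1) < f(x2) => keep [1.2920, 2.7082]
Final interval: [1.2920, 2.7082]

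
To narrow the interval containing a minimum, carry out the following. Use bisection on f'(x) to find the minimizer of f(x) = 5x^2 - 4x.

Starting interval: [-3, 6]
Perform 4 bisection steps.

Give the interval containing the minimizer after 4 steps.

Finding critical point of f(x) = 5x^2 - 4x using bisection on f'(x) = 10x + -4.
f'(x) = 0 when x = 2/5.
Starting interval: [-3, 6]
Step 1: mid = 3/2, f'(mid) = 11, new interval = [-3, 3/2]
Step 2: mid = -3/4, f'(mid) = -23/2, new interval = [-3/4, 3/2]
Step 3: mid = 3/8, f'(mid) = -1/4, new interval = [3/8, 3/2]
Step 4: mid = 15/16, f'(mid) = 43/8, new interval = [3/8, 15/16]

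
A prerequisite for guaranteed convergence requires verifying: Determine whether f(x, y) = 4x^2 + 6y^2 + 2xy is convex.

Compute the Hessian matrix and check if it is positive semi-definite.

f(x,y) = 4x^2 + 6y^2 + 2xy
Hessian H = [[8, 2], [2, 12]]
trace(H) = 20, det(H) = 92
Eigenvalues: (20 +/- sqrt(32)) / 2 = 12.83, 7.172
Since both eigenvalues > 0, f is convex.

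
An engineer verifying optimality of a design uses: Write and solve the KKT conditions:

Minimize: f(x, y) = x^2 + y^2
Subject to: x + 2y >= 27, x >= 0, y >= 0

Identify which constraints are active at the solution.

KKT conditions for min x^2 + y^2 s.t. 1x + 2y >= 27, x >= 0, y >= 0:
Stationarity: 2x = mu*1 + mu_x, 2y = mu*2 + mu_y, with mu, mu_x, mu_y >= 0
Complementary slackness: mu*(x + 2y - 27) = 0, mu_x*x = 0, mu_y*y = 0
(0, 0) is infeasible (1*0 + 2*0 < 27), so if mu = 0 stationarity would force x = mu_x/2 >= 0, y = mu_y/2 >= 0 with mu_x*x = mu_y*y = 0, i.e. x = y = 0: contradiction. Hence mu > 0 and x + 2y = 27 is active.
Try x > 0, y > 0 (so mu_x = mu_y = 0): x = 1*mu/2, y = 2*mu/2
Substitute: 1*(1*mu/2) + 2*(2*mu/2) = 27
  mu*5/2 = 27 => mu = 54/5
x* = 27/5 > 0, y* = 54/5 > 0, consistent with mu_x = mu_y = 0.
f is convex and the constraints are linear, so this KKT point is the global minimum.
f* = 729/5
Active constraints: x + 2y >= 27 (holds with equality, mu = 54/5 > 0); x >= 0 and y >= 0 are inactive (mu_x = mu_y = 0).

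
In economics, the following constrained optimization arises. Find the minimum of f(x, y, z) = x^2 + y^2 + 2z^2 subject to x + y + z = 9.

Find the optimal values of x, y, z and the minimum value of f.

Using Lagrange multipliers on f = x^2 + y^2 + 2z^2 with constraint x + y + z = 9:
Conditions: 2*1*x = lambda, 2*1*y = lambda, 2*2*z = lambda
So x = lambda/2, y = lambda/2, z = lambda/4
Substituting into constraint: lambda * (5/4) = 9
lambda = 36/5
x = 18/5, y = 18/5, z = 9/5
Minimum value = 162/5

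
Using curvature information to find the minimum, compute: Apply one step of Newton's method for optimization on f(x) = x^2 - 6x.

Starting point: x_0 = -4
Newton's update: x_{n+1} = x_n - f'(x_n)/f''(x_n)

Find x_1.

f(x) = x^2 - 6x
f'(x) = 2x + (-6), f''(x) = 2
Newton step: x_1 = x_0 - f'(x_0)/f''(x_0)
f'(-4) = -14
x_1 = -4 - -14/2 = 3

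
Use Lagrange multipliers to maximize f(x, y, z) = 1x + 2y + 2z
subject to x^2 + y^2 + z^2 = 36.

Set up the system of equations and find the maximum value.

Lagrange conditions: 1 = 2*lambda*x, 2 = 2*lambda*y, 2 = 2*lambda*z
So x:1 = y:2 = z:2, i.e. x = 1t, y = 2t, z = 2t
Constraint: t^2*(1^2 + 2^2 + 2^2) = 36
  t^2 * 9 = 36  =>  t = sqrt(4)
Maximum = 1*1t + 2*2t + 2*2t = 9*sqrt(4) = 18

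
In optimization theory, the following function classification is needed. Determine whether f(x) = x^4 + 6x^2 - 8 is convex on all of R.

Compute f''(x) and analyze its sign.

f(x) = x^4 + 6x^2 - 8
f'(x) = 4x^3 + 12x
f''(x) = 12x^2 + 12
f''(x) = 12x^2 + 12 >= 12 > 0 for all x
Therefore, f is convex on R.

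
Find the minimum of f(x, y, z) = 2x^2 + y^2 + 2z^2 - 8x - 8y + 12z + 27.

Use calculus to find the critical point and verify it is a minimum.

f(x,y,z) = 2x^2 + y^2 + 2z^2 - 8x - 8y + 12z + 27
df/dx = 4x + (-8) = 0 => x = 2
df/dy = 2y + (-8) = 0 => y = 4
df/dz = 4z + (12) = 0 => z = -3
f(2,4,-3) = 2*(2)^2 + 1*(4)^2 + 2*(-3)^2 + -8*(2) + -8*(4) + 12*(-3) + 27 = -15
Hessian is diagonal with entries 4, 2, 4 > 0, confirmed minimum.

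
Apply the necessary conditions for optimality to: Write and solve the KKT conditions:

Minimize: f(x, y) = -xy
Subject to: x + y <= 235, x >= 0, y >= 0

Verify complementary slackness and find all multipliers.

Problem: min -xy s.t. x + y <= 235 (multiplier lambda), x >= 0 (mu_x), y >= 0 (mu_y)
KKT stationarity: -y + lambda - mu_x = 0, -x + lambda - mu_y = 0, with lambda, mu_x, mu_y >= 0
Complementary slackness: lambda*(x + y - 235) = 0, mu_x*x = 0, mu_y*y = 0
If lambda = 0: y = -mu_x <= 0 and x = -mu_y <= 0 force x = y = 0 with f = 0; but x = y = 235/2 is feasible with f = -55225/4 < 0, so this is not the minimum. Hence lambda > 0 and x + y = 235.
Try x > 0, y > 0 (so mu_x = mu_y = 0): y = lambda, x = lambda => x = y = lambda
x + y = 235 => 2*lambda = 235 => lambda = 235/2
x* = y* = 235/2 > 0, consistent with mu_x = mu_y = 0.
(Any feasible point with x = 0 or y = 0 has f = 0 > -55225/4, so the minimum is not on those boundaries.)
min(-xy) = -55225/4 (i.e. max xy = 55225/4)
Multipliers: lambda = 235/2, mu_x = 0, mu_y = 0
Complementary slackness: lambda*(x + y - 235) = 235/2*(235/2 + 235/2 - 235) = 0, mu_x*x = 0*235/2 = 0, mu_y*y = 0*235/2 = 0. Satisfied.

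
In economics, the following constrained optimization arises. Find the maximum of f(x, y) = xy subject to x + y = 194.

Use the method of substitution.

Substitute y = 194 - x into f(x,y) = xy:
g(x) = x(194 - x) = 194x - x^2
g'(x) = 194 - 2x = 0  =>  x = 97
y = 194 - 97 = 97
Maximum value = 97 * 97 = 9409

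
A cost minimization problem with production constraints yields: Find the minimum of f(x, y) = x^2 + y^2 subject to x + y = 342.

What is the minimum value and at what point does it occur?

Substitute y = 342 - x into f(x,y) = x^2 + y^2:
g(x) = x^2 + (342 - x)^2 = 2x^2 - 684x + 116964
g'(x) = 4x - 684 = 0  =>  x = 171
y = 342 - 171 = 171
Minimum value = 171^2 + 171^2 = 58482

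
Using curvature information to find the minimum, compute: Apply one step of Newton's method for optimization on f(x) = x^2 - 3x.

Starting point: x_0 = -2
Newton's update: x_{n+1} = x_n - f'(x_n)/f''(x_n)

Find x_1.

f(x) = x^2 - 3x
f'(x) = 2x + (-3), f''(x) = 2
Newton step: x_1 = x_0 - f'(x_0)/f''(x_0)
f'(-2) = -7
x_1 = -2 - -7/2 = 3/2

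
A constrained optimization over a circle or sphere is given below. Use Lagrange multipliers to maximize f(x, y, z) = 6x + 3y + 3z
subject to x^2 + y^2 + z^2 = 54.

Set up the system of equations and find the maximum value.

Lagrange conditions: 6 = 2*lambda*x, 3 = 2*lambda*y, 3 = 2*lambda*z
So x:6 = y:3 = z:3, i.e. x = 6t, y = 3t, z = 3t
Constraint: t^2*(6^2 + 3^2 + 3^2) = 54
  t^2 * 54 = 54  =>  t = sqrt(1)
Maximum = 6*6t + 3*3t + 3*3t = 54*sqrt(1) = 54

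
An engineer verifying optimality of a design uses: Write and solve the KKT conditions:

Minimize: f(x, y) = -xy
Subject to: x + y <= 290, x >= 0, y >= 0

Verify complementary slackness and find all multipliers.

Problem: min -xy s.t. x + y <= 290 (multiplier lambda), x >= 0 (mu_x), y >= 0 (mu_y)
KKT stationarity: -y + lambda - mu_x = 0, -x + lambda - mu_y = 0, with lambda, mu_x, mu_y >= 0
Complementary slackness: lambda*(x + y - 290) = 0, mu_x*x = 0, mu_y*y = 0
If lambda = 0: y = -mu_x <= 0 and x = -mu_y <= 0 force x = y = 0 with f = 0; but x = y = 145 is feasible with f = -21025 < 0, so this is not the minimum. Hence lambda > 0 and x + y = 290.
Try x > 0, y > 0 (so mu_x = mu_y = 0): y = lambda, x = lambda => x = y = lambda
x + y = 290 => 2*lambda = 290 => lambda = 145
x* = y* = 145 > 0, consistent with mu_x = mu_y = 0.
(Any feasible point with x = 0 or y = 0 has f = 0 > -21025, so the minimum is not on those boundaries.)
min(-xy) = -21025 (i.e. max xy = 21025)
Multipliers: lambda = 145, mu_x = 0, mu_y = 0
Complementary slackness: lambda*(x + y - 290) = 145*(145 + 145 - 290) = 0, mu_x*x = 0*145 = 0, mu_y*y = 0*145 = 0. Satisfied.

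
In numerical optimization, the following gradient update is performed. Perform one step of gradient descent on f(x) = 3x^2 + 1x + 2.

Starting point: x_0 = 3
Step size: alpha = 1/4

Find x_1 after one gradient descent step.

f(x) = 3x^2 + 1x + 2
f'(x) = 6x + 1
f'(3) = 6*3 + (1) = 19
x_1 = x_0 - alpha * f'(x_0) = 3 - 1/4 * 19 = -7/4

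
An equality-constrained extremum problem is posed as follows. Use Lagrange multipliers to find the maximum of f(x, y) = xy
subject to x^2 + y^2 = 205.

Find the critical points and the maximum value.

Lagrange conditions: y = 2*lambda*x and x = 2*lambda*y
If x = 0 then y = 0, violating the constraint, so x, y != 0.
Dividing: y/x = x/y => x^2 = y^2 => y = x or y = -x
Constraint: 2x^2 = 205 => x^2 = 205/2 => x = +/-sqrt(205/2)
Critical points: (sqrt(205/2), sqrt(205/2)), (-sqrt(205/2), -sqrt(205/2)), (sqrt(205/2), -sqrt(205/2)), (-sqrt(205/2), sqrt(205/2))
  y = x:  xy = x^2 = 205/2  at (sqrt(205/2), sqrt(205/2)) and (-sqrt(205/2), -sqrt(205/2))
  y = -x: xy = -x^2 = -205/2 at (sqrt(205/2), -sqrt(205/2)) and (-sqrt(205/2), sqrt(205/2))
Maximum xy = 205/2 at (sqrt(205/2), sqrt(205/2)) and (-sqrt(205/2), -sqrt(205/2))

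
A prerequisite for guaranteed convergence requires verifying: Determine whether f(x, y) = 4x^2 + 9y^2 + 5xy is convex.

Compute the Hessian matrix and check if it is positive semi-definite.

f(x,y) = 4x^2 + 9y^2 + 5xy
Hessian H = [[8, 5], [5, 18]]
trace(H) = 26, det(H) = 119
Eigenvalues: (26 +/- sqrt(200)) / 2 = 20.07, 5.929
Since both eigenvalues > 0, f is convex.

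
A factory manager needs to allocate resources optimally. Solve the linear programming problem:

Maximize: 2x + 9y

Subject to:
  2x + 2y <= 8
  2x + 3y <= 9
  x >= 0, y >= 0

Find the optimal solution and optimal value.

Feasible vertices: (0, 0), (0, 3), (3, 1), (4, 0)
Objective 2x + 9y at each:
  (0, 0): 0
  (0, 3): 27
  (3, 1): 15
  (4, 0): 8
Maximum is 27 at (0, 3).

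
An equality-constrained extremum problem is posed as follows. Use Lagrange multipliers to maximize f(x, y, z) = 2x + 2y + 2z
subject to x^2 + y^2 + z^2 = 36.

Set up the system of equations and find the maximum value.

Lagrange conditions: 2 = 2*lambda*x, 2 = 2*lambda*y, 2 = 2*lambda*z
So x:2 = y:2 = z:2, i.e. x = 2t, y = 2t, z = 2t
Constraint: t^2*(2^2 + 2^2 + 2^2) = 36
  t^2 * 12 = 36  =>  t = sqrt(3)
Maximum = 2*2t + 2*2t + 2*2t = 12*sqrt(3) = sqrt(432)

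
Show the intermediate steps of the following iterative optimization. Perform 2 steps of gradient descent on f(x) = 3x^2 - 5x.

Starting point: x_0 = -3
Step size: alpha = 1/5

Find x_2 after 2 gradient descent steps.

f(x) = 3x^2 - 5x, f'(x) = 6x + (-5)
Step 1: f'(-3) = -23, x_1 = -3 - 1/5 * -23 = 8/5
Step 2: f'(8/5) = 23/5, x_2 = 8/5 - 1/5 * 23/5 = 17/25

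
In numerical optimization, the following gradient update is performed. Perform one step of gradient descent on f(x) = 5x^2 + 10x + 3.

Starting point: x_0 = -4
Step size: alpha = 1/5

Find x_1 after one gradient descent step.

f(x) = 5x^2 + 10x + 3
f'(x) = 10x + 10
f'(-4) = 10*-4 + (10) = -30
x_1 = x_0 - alpha * f'(x_0) = -4 - 1/5 * -30 = 2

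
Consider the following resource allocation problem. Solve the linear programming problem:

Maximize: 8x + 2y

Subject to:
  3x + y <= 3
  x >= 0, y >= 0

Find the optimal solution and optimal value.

The feasible region has vertices at [(0, 0), (1, 0), (0, 3)].
Checking objective 8x + 2y at each vertex:
  (0, 0): 8*0 + 2*0 = 0
  (1, 0): 8*1 + 2*0 = 8
  (0, 3): 8*0 + 2*3 = 6
Maximum is 8 at (1, 0).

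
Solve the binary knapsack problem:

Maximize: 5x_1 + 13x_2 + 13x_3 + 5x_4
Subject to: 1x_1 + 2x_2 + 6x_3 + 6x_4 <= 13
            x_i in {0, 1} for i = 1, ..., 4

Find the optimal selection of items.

Items: item 1 (v=5, w=1), item 2 (v=13, w=2), item 3 (v=13, w=6), item 4 (v=5, w=6)
Capacity: 13
Checking all 16 subsets (w = total weight, v = total value):
  {}: w = 0, v = 0
  {1}: w = 1, v = 5
  {2}: w = 2, v = 13
  {3}: w = 6, v = 13
  {4}: w = 6, v = 5
  {1, 2}: w = 3, v = 18
  {1, 3}: w = 7, v = 18
  {1, 4}: w = 7, v = 10
  {2, 3}: w = 8, v = 26
  {2, 4}: w = 8, v = 18
  {3, 4}: w = 12, v = 18
  {1, 2, 3}: w = 9, v = 31
  {1, 2, 4}: w = 9, v = 23
  {1, 3, 4}: w = 13, v = 23
  {2, 3, 4}: w = 14 > 13, infeasible
  {1, 2, 3, 4}: w = 15 > 13, infeasible
Best feasible subset: items [1, 2, 3]
Total weight: 9 <= 13, total value: 31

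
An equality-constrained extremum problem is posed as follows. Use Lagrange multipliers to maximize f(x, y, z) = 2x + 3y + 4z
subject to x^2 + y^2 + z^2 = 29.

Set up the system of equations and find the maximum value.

Lagrange conditions: 2 = 2*lambda*x, 3 = 2*lambda*y, 4 = 2*lambda*z
So x:2 = y:3 = z:4, i.e. x = 2t, y = 3t, z = 4t
Constraint: t^2*(2^2 + 3^2 + 4^2) = 29
  t^2 * 29 = 29  =>  t = sqrt(1)
Maximum = 2*2t + 3*3t + 4*4t = 29*sqrt(1) = 29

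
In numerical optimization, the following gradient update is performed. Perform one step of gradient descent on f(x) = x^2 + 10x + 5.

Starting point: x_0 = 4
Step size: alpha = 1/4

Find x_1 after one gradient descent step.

f(x) = x^2 + 10x + 5
f'(x) = 2x + 10
f'(4) = 2*4 + (10) = 18
x_1 = x_0 - alpha * f'(x_0) = 4 - 1/4 * 18 = -1/2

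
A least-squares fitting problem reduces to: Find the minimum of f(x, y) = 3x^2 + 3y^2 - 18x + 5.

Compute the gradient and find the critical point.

f(x,y) = 3x^2 + 3y^2 - 18x + 5
df/dx = 6x + (-18) = 0  =>  x = 3
df/dy = 6y + (0) = 0  =>  y = 0
f(3, 0) = 3*(3)^2 + 3*(0)^2 + -18*(3) + 5 = -22
Hessian is diagonal with entries 6, 6 > 0, so this is a minimum.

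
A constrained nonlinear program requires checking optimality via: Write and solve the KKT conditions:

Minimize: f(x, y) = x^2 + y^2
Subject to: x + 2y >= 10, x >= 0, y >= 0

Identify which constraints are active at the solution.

KKT conditions for min x^2 + y^2 s.t. 1x + 2y >= 10, x >= 0, y >= 0:
Stationarity: 2x = mu*1 + mu_x, 2y = mu*2 + mu_y, with mu, mu_x, mu_y >= 0
Complementary slackness: mu*(x + 2y - 10) = 0, mu_x*x = 0, mu_y*y = 0
(0, 0) is infeasible (1*0 + 2*0 < 10), so if mu = 0 stationarity would force x = mu_x/2 >= 0, y = mu_y/2 >= 0 with mu_x*x = mu_y*y = 0, i.e. x = y = 0: contradiction. Hence mu > 0 and x + 2y = 10 is active.
Try x > 0, y > 0 (so mu_x = mu_y = 0): x = 1*mu/2, y = 2*mu/2
Substitute: 1*(1*mu/2) + 2*(2*mu/2) = 10
  mu*5/2 = 10 => mu = 4
x* = 2 > 0, y* = 4 > 0, consistent with mu_x = mu_y = 0.
f is convex and the constraints are linear, so this KKT point is the global minimum.
f* = 20
Active constraints: x + 2y >= 10 (holds with equality, mu = 4 > 0); x >= 0 and y >= 0 are inactive (mu_x = mu_y = 0).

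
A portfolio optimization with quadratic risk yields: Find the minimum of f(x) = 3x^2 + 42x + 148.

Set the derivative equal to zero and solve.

f(x) = 3x^2 + 42x + 148
f'(x) = 6x + (42) = 0
x = -42/6 = -7
f(-7) = 1
Since f''(x) = 6 > 0, this is a minimum.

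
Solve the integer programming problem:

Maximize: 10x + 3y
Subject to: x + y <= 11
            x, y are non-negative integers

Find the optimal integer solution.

Objective: 10x + 3y, constraint: x + y <= 11
Coefficient of x is 10 >= coefficient of y is 3, so allocate the entire budget to x.
Optimal: x = 11, y = 0, value = 110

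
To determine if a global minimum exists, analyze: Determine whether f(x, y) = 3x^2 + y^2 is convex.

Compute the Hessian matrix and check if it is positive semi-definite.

f(x,y) = 3x^2 + y^2
Hessian H = [[6, 0], [0, 2]]
trace(H) = 8, det(H) = 12
Eigenvalues: (8 +/- sqrt(16)) / 2 = 6, 2
Since both eigenvalues > 0, f is convex.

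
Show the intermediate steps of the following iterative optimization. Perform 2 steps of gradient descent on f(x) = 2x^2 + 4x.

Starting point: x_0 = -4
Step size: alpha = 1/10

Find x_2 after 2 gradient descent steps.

f(x) = 2x^2 + 4x, f'(x) = 4x + (4)
Step 1: f'(-4) = -12, x_1 = -4 - 1/10 * -12 = -14/5
Step 2: f'(-14/5) = -36/5, x_2 = -14/5 - 1/10 * -36/5 = -52/25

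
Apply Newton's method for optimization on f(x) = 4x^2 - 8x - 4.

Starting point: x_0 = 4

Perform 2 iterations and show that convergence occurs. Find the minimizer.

f(x) = 4x^2 - 8x - 4, f'(x) = 8x + (-8), f''(x) = 8
Step 1: f'(4) = 24, x_1 = 4 - 24/8 = 1
Step 2: f'(1) = 0, x_2 = 1 (converged)
Newton's method converges in 1 step for quadratics.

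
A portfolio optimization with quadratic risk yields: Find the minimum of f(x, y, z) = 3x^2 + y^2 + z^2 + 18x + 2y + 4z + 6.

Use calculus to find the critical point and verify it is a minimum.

f(x,y,z) = 3x^2 + y^2 + z^2 + 18x + 2y + 4z + 6
df/dx = 6x + (18) = 0 => x = -3
df/dy = 2y + (2) = 0 => y = -1
df/dz = 2z + (4) = 0 => z = -2
f(-3,-1,-2) = 3*(-3)^2 + 1*(-1)^2 + 1*(-2)^2 + 18*(-3) + 2*(-1) + 4*(-2) + 6 = -26
Hessian is diagonal with entries 6, 2, 2 > 0, confirmed minimum.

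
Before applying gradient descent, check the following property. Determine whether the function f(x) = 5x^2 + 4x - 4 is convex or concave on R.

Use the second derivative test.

f(x) = 5x^2 + 4x - 4
f'(x) = 10x + 4
f''(x) = 10
Since f''(x) = 10 > 0 for all x, f is convex on R.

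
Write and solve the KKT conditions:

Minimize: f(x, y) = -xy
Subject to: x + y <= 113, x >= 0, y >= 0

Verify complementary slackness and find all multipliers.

Problem: min -xy s.t. x + y <= 113 (multiplier lambda), x >= 0 (mu_x), y >= 0 (mu_y)
KKT stationarity: -y + lambda - mu_x = 0, -x + lambda - mu_y = 0, with lambda, mu_x, mu_y >= 0
Complementary slackness: lambda*(x + y - 113) = 0, mu_x*x = 0, mu_y*y = 0
If lambda = 0: y = -mu_x <= 0 and x = -mu_y <= 0 force x = y = 0 with f = 0; but x = y = 113/2 is feasible with f = -12769/4 < 0, so this is not the minimum. Hence lambda > 0 and x + y = 113.
Try x > 0, y > 0 (so mu_x = mu_y = 0): y = lambda, x = lambda => x = y = lambda
x + y = 113 => 2*lambda = 113 => lambda = 113/2
x* = y* = 113/2 > 0, consistent with mu_x = mu_y = 0.
(Any feasible point with x = 0 or y = 0 has f = 0 > -12769/4, so the minimum is not on those boundaries.)
min(-xy) = -12769/4 (i.e. max xy = 12769/4)
Multipliers: lambda = 113/2, mu_x = 0, mu_y = 0
Complementary slackness: lambda*(x + y - 113) = 113/2*(113/2 + 113/2 - 113) = 0, mu_x*x = 0*113/2 = 0, mu_y*y = 0*113/2 = 0. Satisfied.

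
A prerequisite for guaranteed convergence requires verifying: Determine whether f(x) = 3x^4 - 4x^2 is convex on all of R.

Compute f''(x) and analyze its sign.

f(x) = 3x^4 - 4x^2
f'(x) = 12x^3 + -8x
f''(x) = 36x^2 + -8
f''(0) = -8 < 0, so not convex near x = 0
Therefore, f is not globally convex on R.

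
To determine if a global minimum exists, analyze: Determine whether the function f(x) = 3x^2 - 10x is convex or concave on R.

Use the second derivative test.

f(x) = 3x^2 - 10x
f'(x) = 6x - 10
f''(x) = 6
Since f''(x) = 6 > 0 for all x, f is convex on R.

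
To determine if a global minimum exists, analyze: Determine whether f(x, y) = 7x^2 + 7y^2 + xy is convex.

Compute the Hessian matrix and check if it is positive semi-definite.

f(x,y) = 7x^2 + 7y^2 + xy
Hessian H = [[14, 1], [1, 14]]
trace(H) = 28, det(H) = 195
Eigenvalues: (28 +/- sqrt(4)) / 2 = 15, 13
Since both eigenvalues > 0, f is convex.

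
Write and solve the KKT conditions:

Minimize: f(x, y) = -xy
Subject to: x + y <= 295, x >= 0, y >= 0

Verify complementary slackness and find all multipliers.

Problem: min -xy s.t. x + y <= 295 (multiplier lambda), x >= 0 (mu_x), y >= 0 (mu_y)
KKT stationarity: -y + lambda - mu_x = 0, -x + lambda - mu_y = 0, with lambda, mu_x, mu_y >= 0
Complementary slackness: lambda*(x + y - 295) = 0, mu_x*x = 0, mu_y*y = 0
If lambda = 0: y = -mu_x <= 0 and x = -mu_y <= 0 force x = y = 0 with f = 0; but x = y = 295/2 is feasible with f = -87025/4 < 0, so this is not the minimum. Hence lambda > 0 and x + y = 295.
Try x > 0, y > 0 (so mu_x = mu_y = 0): y = lambda, x = lambda => x = y = lambda
x + y = 295 => 2*lambda = 295 => lambda = 295/2
x* = y* = 295/2 > 0, consistent with mu_x = mu_y = 0.
(Any feasible point with x = 0 or y = 0 has f = 0 > -87025/4, so the minimum is not on those boundaries.)
min(-xy) = -87025/4 (i.e. max xy = 87025/4)
Multipliers: lambda = 295/2, mu_x = 0, mu_y = 0
Complementary slackness: lambda*(x + y - 295) = 295/2*(295/2 + 295/2 - 295) = 0, mu_x*x = 0*295/2 = 0, mu_y*y = 0*295/2 = 0. Satisfied.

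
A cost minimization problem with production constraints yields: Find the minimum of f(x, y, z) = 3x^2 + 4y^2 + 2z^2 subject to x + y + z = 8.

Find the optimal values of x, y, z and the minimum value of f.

Using Lagrange multipliers on f = 3x^2 + 4y^2 + 2z^2 with constraint x + y + z = 8:
Conditions: 2*3*x = lambda, 2*4*y = lambda, 2*2*z = lambda
So x = lambda/6, y = lambda/8, z = lambda/4
Substituting into constraint: lambda * (13/24) = 8
lambda = 192/13
x = 32/13, y = 24/13, z = 48/13
Minimum value = 768/13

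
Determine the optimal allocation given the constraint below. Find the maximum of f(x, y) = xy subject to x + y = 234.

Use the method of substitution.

Substitute y = 234 - x into f(x,y) = xy:
g(x) = x(234 - x) = 234x - x^2
g'(x) = 234 - 2x = 0  =>  x = 117
y = 234 - 117 = 117
Maximum value = 117 * 117 = 13689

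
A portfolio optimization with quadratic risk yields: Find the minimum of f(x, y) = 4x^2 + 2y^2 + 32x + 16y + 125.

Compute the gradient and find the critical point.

f(x,y) = 4x^2 + 2y^2 + 32x + 16y + 125
df/dx = 8x + (32) = 0  =>  x = -4
df/dy = 4y + (16) = 0  =>  y = -4
f(-4, -4) = 4*(-4)^2 + 2*(-4)^2 + 32*(-4) + 16*(-4) + 125 = 29
Hessian is diagonal with entries 8, 4 > 0, so this is a minimum.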